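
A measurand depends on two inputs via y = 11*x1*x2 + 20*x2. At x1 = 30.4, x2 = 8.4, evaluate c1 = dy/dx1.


y = 11*x1*x2 + 20*x2
dy/dx1 = 11*x2
Evaluate at x2 = 8.4: c1 = 11 * 8.4
c1 = 92.4000

92.4000


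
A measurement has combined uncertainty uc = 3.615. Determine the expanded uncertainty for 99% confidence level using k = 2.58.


U = k * uc
U = 2.58 * 3.615
U = 9.3267

9.3267


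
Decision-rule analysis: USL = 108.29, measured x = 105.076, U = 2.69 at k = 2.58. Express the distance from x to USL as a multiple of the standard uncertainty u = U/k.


u = U / k = 2.69 / 2.58 = 1.0426357
margin = |USL - x| = |108.29 - 105.076| = 3.214
z = margin / u = 3.214 / 1.0426357
z = 3.0826

3.0826


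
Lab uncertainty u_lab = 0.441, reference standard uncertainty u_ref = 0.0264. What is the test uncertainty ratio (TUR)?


TUR = u_lab / u_ref
= 0.441 / 0.0264
= 16.7045

16.7045


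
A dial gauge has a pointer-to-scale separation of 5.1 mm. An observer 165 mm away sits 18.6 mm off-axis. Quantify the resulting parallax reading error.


error = h * offset / d
= 5.1 * 18.6 / 165
= 0.5749

0.5749


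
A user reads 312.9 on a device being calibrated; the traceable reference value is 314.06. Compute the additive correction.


Correction = standard - reading
= 314.06 - 312.9
= 1.1600

1.1600


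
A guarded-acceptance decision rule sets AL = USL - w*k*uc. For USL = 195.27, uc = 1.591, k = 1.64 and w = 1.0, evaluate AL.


U = k * uc = 1.64 * 1.591 = 2.60924
guard band g = w * U = 1.0 * 2.60924 = 2.60924
AL = USL - g = 195.27 - 2.60924
AL = 192.6608

192.6608


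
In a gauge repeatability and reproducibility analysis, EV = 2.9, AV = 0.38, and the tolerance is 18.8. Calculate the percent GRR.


GRR = sqrt(EV^2 + AV^2) = sqrt(2.9^2 + 0.38^2) = 2.9247906
%GRR = GRR / tol * 100 = 2.9247906 / 18.8 * 100
%GRR = 15.5574

15.5574


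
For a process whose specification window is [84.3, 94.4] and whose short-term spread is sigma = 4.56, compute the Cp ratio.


Cp = (USL - LSL) / (6 * sigma)
= (94.4 - 84.3) / (6 * 4.56)
= 10.1000 / 27.3600
= 0.3692

0.3692


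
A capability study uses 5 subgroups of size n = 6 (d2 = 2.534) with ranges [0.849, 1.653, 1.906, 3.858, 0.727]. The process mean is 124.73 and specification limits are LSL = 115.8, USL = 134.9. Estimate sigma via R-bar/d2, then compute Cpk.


R_bar = (0.849 + 1.653 + 1.906 + 3.858 + 0.727) / 5 = 1.7986
sigma = R_bar / d2 = 1.7986 / 2.534 = 0.7097869
Cp = (USL - LSL)/(6*sigma) = (134.9 - 115.8)/(6*0.7097869) = 4.4849
Cpu = (134.9 - 124.73)/(3*0.7097869) = 4.7761
Cpl = (124.73 - 115.8)/(3*0.7097869) = 4.1937
Cpk = min(Cpu, Cpl) = 4.1937

4.1937


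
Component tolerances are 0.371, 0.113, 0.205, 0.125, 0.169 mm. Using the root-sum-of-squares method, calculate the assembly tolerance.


RSS = sqrt(0.371^2 + 0.113^2 + 0.205^2 + 0.125^2 + 0.169^2)
= sqrt(0.236621)
= 0.4864

0.4864


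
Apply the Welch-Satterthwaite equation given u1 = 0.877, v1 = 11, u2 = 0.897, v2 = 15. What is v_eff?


uc = sqrt(u1^2 + u2^2) = sqrt(0.877^2 + 0.897^2) = 1.2544871
v_eff = uc^4 / (u1^4/v1 + u2^4/v2)
= 1.2544871^4 / (0.877^4/11 + 0.897^4/15)
= 2.4766509 / 0.096937838
v_eff = 25.5489

25.5489


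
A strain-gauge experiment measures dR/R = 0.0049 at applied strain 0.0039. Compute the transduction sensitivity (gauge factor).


GF = (dR/R) / epsilon
= 0.0049 / 0.0039
= 1.2564

1.2564


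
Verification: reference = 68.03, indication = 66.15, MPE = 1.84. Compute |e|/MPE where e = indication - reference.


e = indication - reference = 66.15 - 68.03 = -1.8800
|e| = 1.8800
ratio = |e| / MPE = 1.8800 / 1.84
ratio = 1.0217

1.0217


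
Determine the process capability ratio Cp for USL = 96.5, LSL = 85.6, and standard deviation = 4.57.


Cp = (USL - LSL) / (6 * sigma)
= (96.5 - 85.6) / (6 * 4.57)
= 10.9000 / 27.4200
= 0.3975

0.3975


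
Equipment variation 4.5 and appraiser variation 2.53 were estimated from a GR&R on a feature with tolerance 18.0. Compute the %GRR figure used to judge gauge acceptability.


GRR = sqrt(EV^2 + AV^2) = sqrt(4.5^2 + 2.53^2) = 5.162451
%GRR = GRR / tol * 100 = 5.162451 / 18.0 * 100
%GRR = 28.6803

28.6803


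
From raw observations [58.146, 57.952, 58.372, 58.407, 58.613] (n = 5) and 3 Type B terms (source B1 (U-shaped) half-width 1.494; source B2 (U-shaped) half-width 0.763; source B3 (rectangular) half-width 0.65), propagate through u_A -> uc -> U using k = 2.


mean = (58.146 + 57.952 + 58.372 + 58.407 + 58.613) / 5 = 58.298
s = sqrt(sum((x - mean)^2)/(n-1)) = 0.25465761
u_A = s / sqrt(n) = 0.25465761 / sqrt(5) = 0.11388635
u_B1 = 1.494 / sqrt(2) = 1.0564175
u_B2 = 0.763 / sqrt(2) = 0.53952247
u_B3 = 0.65 / sqrt(3) = 0.37527767
uc = sqrt(0.11388635^2 + 1.0564175^2 + 0.53952247^2 + 0.37527767^2) = 1.2493622
U = k * uc = 2 * 1.2493622
U = 2.4987

2.4987


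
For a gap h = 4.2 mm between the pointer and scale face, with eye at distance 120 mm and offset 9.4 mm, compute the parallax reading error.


error = h * offset / d
= 4.2 * 9.4 / 120
= 0.3290

0.3290


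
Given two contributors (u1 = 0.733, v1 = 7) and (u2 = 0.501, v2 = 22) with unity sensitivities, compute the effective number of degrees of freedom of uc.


uc = sqrt(u1^2 + u2^2) = sqrt(0.733^2 + 0.501^2) = 0.88785697
v_eff = uc^4 / (u1^4/v1 + u2^4/v2)
= 0.88785697^4 / (0.733^4/7 + 0.501^4/22)
= 0.62140112 / 0.044103629
v_eff = 14.0896

14.0896


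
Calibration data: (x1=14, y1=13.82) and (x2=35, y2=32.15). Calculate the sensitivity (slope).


slope = (y2 - y1) / (x2 - x1)
= (32.15 - 13.82) / (35 - 14)
= 18.3300 / 21
= 0.8729

0.8729


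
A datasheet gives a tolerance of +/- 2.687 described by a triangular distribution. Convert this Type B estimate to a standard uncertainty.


u_B = half_width / sqrt(6)
u_B = 2.687 / 2.4494897
u_B = 1.0970

1.0970


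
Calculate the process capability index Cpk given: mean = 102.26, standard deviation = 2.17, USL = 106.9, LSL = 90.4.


Cpu = (USL - mean) / (3*sigma) = (106.9 - 102.26) / (3*2.17) = 0.7127
Cpl = (mean - LSL) / (3*sigma) = (102.26 - 90.4) / (3*2.17) = 1.8218
Cpk = min(Cpu, Cpl) = 0.7127

0.7127


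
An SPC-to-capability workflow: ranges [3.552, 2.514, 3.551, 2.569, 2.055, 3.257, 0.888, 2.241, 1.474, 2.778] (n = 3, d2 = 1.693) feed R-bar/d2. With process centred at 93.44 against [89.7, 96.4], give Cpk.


R_bar = (3.552 + 2.514 + 3.551 + 2.569 + 2.055 + 3.257 + 0.888 + 2.241 + 1.474 + 2.778) / 10 = 2.4879
sigma = R_bar / d2 = 2.4879 / 1.693 = 1.4695216
Cp = (USL - LSL)/(6*sigma) = (96.4 - 89.7)/(6*1.4695216) = 0.7599
Cpu = (96.4 - 93.44)/(3*1.4695216) = 0.6714
Cpl = (93.44 - 89.7)/(3*1.4695216) = 0.8483
Cpk = min(Cpu, Cpl) = 0.6714

0.6714


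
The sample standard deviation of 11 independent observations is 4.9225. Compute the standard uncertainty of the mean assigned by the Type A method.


u_A = s / sqrt(n)
u_A = 4.9225 / sqrt(11)
u_A = 4.9225 / 3.3166248
u_A = 1.4842

1.4842


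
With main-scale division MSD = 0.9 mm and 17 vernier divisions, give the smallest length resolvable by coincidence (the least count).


LC = MSD / n_div
= 0.9 / 17
= 0.0529

0.0529


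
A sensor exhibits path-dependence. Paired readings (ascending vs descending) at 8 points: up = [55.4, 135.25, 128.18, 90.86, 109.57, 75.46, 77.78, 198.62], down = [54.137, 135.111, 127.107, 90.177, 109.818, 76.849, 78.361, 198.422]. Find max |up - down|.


|55.4 - 54.137| = 1.2630
|135.25 - 135.111| = 0.1390
|128.18 - 127.107| = 1.0730
|90.86 - 90.177| = 0.6830
|109.57 - 109.818| = 0.2480
|75.46 - 76.849| = 1.3890
|77.78 - 78.361| = 0.5810
|198.62 - 198.422| = 0.1980
hysteresis = max(diffs) = 1.3890

1.3890


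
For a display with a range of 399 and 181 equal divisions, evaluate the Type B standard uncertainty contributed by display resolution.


resolution = range / divisions
resolution = 399 / 181 = 2.2044199
u_res = resolution / (2*sqrt(3))
u_res = 2.2044199 / 3.4641016
u_res = 0.6364

0.6364


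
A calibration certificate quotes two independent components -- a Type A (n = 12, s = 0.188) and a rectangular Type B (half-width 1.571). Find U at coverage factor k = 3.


u_A = s / sqrt(n) = 0.188 / sqrt(12) = 0.054270925
u_B = half_width / sqrt(3) = 1.571 / sqrt(3) = 0.90701727
uc = sqrt(u_A^2 + u_B^2) = sqrt(0.054270925^2 + 0.90701727^2) = 0.90863946
U = k * uc = 3 * 0.90863946
U = 2.7259

2.7259


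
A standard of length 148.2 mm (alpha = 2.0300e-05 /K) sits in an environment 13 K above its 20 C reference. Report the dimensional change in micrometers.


dL = L * alpha * dT
= 148.2 * 2.0300e-05 * 13
= 0.0391100 mm
dL_um = 0.0391100 * 1000 = 39.1100 um

39.1100


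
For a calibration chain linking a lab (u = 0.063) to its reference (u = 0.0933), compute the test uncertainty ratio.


TUR = u_lab / u_ref
= 0.063 / 0.0933
= 0.6752

0.6752


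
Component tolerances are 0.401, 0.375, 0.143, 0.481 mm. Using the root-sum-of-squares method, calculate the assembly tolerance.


RSS = sqrt(0.401^2 + 0.375^2 + 0.143^2 + 0.481^2)
= sqrt(0.553236)
= 0.7438

0.7438


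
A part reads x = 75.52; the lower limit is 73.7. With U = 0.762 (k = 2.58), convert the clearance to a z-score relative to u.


u = U / k = 0.762 / 2.58 = 0.29534884
margin = |LSL - x| = |73.7 - 75.52| = 1.82
z = margin / u = 1.82 / 0.29534884
z = 6.1622

6.1622


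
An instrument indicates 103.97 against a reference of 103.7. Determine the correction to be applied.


Correction = standard - reading
= 103.7 - 103.97
= -0.2700

-0.2700


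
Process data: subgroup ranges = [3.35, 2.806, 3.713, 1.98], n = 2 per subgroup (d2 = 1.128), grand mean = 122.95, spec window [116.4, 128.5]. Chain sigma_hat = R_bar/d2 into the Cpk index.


R_bar = (3.35 + 2.806 + 3.713 + 1.98) / 4 = 2.96225
sigma = R_bar / d2 = 2.96225 / 1.128 = 2.6261082
Cp = (USL - LSL)/(6*sigma) = (128.5 - 116.4)/(6*2.6261082) = 0.7679
Cpu = (128.5 - 122.95)/(3*2.6261082) = 0.7045
Cpl = (122.95 - 116.4)/(3*2.6261082) = 0.8314
Cpk = min(Cpu, Cpl) = 0.7045

0.7045


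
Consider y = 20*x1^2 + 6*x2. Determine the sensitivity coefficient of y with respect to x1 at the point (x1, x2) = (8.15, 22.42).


y = 20*x1^2 + 6*x2
dy/dx1 = 2*20*x1
Evaluate at x1 = 8.15: c1 = 40 * 8.15
c1 = 326.0000

326.0000


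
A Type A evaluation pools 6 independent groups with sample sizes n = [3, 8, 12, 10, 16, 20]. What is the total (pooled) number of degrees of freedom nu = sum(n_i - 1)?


nu = sum_i (n_i - 1)
nu = ((3 - 1) + (8 - 1) + (12 - 1) + (10 - 1) + (16 - 1) + (20 - 1))
nu = 2 + 7 + 11 + 9 + 15 + 19
nu = 63

63


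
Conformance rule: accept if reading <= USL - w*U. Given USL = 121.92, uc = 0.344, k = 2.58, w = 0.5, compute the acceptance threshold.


U = k * uc = 2.58 * 0.344 = 0.88752
guard band g = w * U = 0.5 * 0.88752 = 0.44376
AL = USL - g = 121.92 - 0.44376
AL = 121.4762

121.4762


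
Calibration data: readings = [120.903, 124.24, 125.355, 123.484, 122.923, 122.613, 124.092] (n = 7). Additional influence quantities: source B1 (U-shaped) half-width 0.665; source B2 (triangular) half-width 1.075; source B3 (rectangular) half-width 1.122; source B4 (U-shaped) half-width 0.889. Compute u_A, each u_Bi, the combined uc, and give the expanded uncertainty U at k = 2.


mean = (120.903 + 124.24 + 125.355 + 123.484 + 122.923 + 122.613 + 124.092) / 7 = 123.3728571
s = sqrt(sum((x - mean)^2)/(n-1)) = 1.4195243
u_A = s / sqrt(n) = 1.4195243 / sqrt(7) = 0.53652975
u_B1 = 0.665 / sqrt(2) = 0.47022601
u_B2 = 1.075 / sqrt(6) = 0.43886691
u_B3 = 1.122 / sqrt(3) = 0.647787
u_B4 = 0.889 / sqrt(2) = 0.62861793
uc = sqrt(0.53652975^2 + 0.47022601^2 + 0.43886691^2 + 0.647787^2 + 0.62861793^2) = 1.2314095
U = k * uc = 2 * 1.2314095
U = 2.4628

2.4628


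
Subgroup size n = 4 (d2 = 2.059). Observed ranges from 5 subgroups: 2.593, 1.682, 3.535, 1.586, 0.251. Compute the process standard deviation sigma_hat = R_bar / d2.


R_bar = (2.593 + 1.682 + 3.535 + 1.586 + 0.251) / 5
R_bar = 9.647 / 5 = 1.9294
sigma_hat = R_bar / d2 = 1.9294 / 2.059 = 0.9371

0.9371


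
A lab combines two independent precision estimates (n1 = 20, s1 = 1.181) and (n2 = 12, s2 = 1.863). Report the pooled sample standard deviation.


s_p = sqrt(((n1-1)*s1^2 + (n2-1)*s2^2) / (n1+n2-2))
numerator = (20-1)*1.181^2 + (12-1)*1.863^2 = 26.500459 + 38.178459 = 64.678918
denominator = 20 + 12 - 2 = 30
s_p^2 = 64.678918 / 30 = 2.1559639
s_p = sqrt(2.1559639) = 1.4683

1.4683


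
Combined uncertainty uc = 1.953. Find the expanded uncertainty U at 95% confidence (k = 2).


U = k * uc
U = 2 * 1.953
U = 3.9060

3.9060


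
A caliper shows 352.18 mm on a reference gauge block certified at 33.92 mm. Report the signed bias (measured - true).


Systematic error = measured - true
= 352.18 - 33.92
= 318.2600

318.2600


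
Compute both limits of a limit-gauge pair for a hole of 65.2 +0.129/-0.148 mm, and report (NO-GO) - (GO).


GO = nominal - lower_tol (smallest hole = maximum material condition)
GO = 65.2 - 0.148 = 65.052
NO-GO = nominal + upper_tol (largest hole = least material condition)
NO-GO = 65.2 + 0.129 = 65.329
spread = NO-GO - GO = 65.329 - 65.052 = 0.2770

0.2770


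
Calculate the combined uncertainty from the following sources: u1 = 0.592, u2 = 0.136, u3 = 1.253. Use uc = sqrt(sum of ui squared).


uc = sqrt(0.592^2 + 0.136^2 + 1.253^2)
uc = sqrt(1.938969)
uc = 1.3925

1.3925


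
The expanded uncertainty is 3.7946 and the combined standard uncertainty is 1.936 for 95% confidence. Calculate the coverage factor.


k = U / uc
k = 3.7946 / 1.936
k = 1.96

1.96


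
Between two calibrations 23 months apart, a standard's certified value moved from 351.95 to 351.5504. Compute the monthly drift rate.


rate = (v2 - v1) / months
= (351.5504 - 351.95) / 23
= -0.3996 / 23
= -0.0174

-0.0174


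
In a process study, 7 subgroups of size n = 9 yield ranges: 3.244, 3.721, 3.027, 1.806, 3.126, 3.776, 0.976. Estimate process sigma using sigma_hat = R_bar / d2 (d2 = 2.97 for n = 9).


R_bar = (3.244 + 3.721 + 3.027 + 1.806 + 3.126 + 3.776 + 0.976) / 7
R_bar = 19.676 / 7 = 2.8108571
sigma_hat = R_bar / d2 = 2.8108571 / 2.97 = 0.9464

0.9464


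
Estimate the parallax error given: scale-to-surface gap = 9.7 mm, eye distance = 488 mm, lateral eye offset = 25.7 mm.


error = h * offset / d
= 9.7 * 25.7 / 488
= 0.5108

0.5108


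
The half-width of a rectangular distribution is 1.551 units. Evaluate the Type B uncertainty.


u_B = half_width / sqrt(3)
u_B = 1.551 / 1.7320508
u_B = 0.8955

0.8955


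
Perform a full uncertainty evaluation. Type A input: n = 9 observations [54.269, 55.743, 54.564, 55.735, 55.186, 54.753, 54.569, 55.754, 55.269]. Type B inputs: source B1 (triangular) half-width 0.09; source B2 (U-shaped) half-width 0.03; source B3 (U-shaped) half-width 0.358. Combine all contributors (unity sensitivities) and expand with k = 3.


mean = (54.269 + 55.743 + 54.564 + 55.735 + 55.186 + 54.753 + 54.569 + 55.754 + 55.269) / 9 = 55.09355556
s = sqrt(sum((x - mean)^2)/(n-1)) = 0.57664983
u_A = s / sqrt(n) = 0.57664983 / sqrt(9) = 0.19221661
u_B1 = 0.09 / sqrt(6) = 0.036742346
u_B2 = 0.03 / sqrt(2) = 0.021213203
u_B3 = 0.358 / sqrt(2) = 0.25314423
uc = sqrt(0.19221661^2 + 0.036742346^2 + 0.021213203^2 + 0.25314423^2) = 0.32066996
U = k * uc = 3 * 0.32066996
U = 0.9620

0.9620


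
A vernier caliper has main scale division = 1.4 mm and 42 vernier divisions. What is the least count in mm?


LC = MSD / n_div
= 1.4 / 42
= 0.0333

0.0333


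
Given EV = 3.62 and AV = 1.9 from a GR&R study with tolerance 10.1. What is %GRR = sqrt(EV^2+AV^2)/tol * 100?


GRR = sqrt(EV^2 + AV^2) = sqrt(3.62^2 + 1.9^2) = 4.0883248
%GRR = GRR / tol * 100 = 4.0883248 / 10.1 * 100
%GRR = 40.4785

40.4785


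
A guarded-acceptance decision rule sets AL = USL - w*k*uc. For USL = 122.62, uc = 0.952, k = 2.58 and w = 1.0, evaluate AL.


U = k * uc = 2.58 * 0.952 = 2.45616
guard band g = w * U = 1.0 * 2.45616 = 2.45616
AL = USL - g = 122.62 - 2.45616
AL = 120.1638

120.1638


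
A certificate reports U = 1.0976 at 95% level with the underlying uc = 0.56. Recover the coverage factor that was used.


k = U / uc
k = 1.0976 / 0.56
k = 1.96

1.96


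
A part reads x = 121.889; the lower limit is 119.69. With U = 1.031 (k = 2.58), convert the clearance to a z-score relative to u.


u = U / k = 1.031 / 2.58 = 0.3996124
margin = |LSL - x| = |119.69 - 121.889| = 2.199
z = margin / u = 2.199 / 0.3996124
z = 5.5028

5.5028


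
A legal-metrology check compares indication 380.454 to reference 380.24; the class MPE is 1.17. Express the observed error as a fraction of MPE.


e = indication - reference = 380.454 - 380.24 = 0.2140
|e| = 0.2140
ratio = |e| / MPE = 0.2140 / 1.17
ratio = 0.1829

0.1829


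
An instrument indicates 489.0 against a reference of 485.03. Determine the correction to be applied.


Correction = standard - reading
= 485.03 - 489.0
= -3.9700

-3.9700


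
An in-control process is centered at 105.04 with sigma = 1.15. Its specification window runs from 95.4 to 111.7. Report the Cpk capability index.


Cpu = (USL - mean) / (3*sigma) = (111.7 - 105.04) / (3*1.15) = 1.9304
Cpl = (mean - LSL) / (3*sigma) = (105.04 - 95.4) / (3*1.15) = 2.7942
Cpk = min(Cpu, Cpl) = 1.9304

1.9304


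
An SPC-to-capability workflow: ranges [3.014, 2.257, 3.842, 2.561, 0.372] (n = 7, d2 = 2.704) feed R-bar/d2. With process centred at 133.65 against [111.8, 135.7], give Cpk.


R_bar = (3.014 + 2.257 + 3.842 + 2.561 + 0.372) / 5 = 2.4092
sigma = R_bar / d2 = 2.4092 / 2.704 = 0.89097633
Cp = (USL - LSL)/(6*sigma) = (135.7 - 111.8)/(6*0.89097633) = 4.4708
Cpu = (135.7 - 133.65)/(3*0.89097633) = 0.7669
Cpl = (133.65 - 111.8)/(3*0.89097633) = 8.1746
Cpk = min(Cpu, Cpl) = 0.7669

0.7669


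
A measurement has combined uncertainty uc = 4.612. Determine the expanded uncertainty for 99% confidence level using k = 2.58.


U = k * uc
U = 2.58 * 4.612
U = 11.8990

11.8990


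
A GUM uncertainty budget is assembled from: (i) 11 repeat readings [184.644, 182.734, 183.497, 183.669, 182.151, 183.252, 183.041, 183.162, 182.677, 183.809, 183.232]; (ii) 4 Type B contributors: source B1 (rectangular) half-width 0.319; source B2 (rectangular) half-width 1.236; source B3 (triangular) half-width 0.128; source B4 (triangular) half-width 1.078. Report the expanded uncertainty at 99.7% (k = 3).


mean = (184.644 + 182.734 + 183.497 + 183.669 + 182.151 + 183.252 + 183.041 + 183.162 + 182.677 + 183.809 + 183.232) / 11 = 183.2607273
s = sqrt(sum((x - mean)^2)/(n-1)) = 0.65917829
u_A = s / sqrt(n) = 0.65917829 / sqrt(11) = 0.19874973
u_B1 = 0.319 / sqrt(3) = 0.18417474
u_B2 = 1.236 / sqrt(3) = 0.71360493
u_B3 = 0.128 / sqrt(6) = 0.052255781
u_B4 = 1.078 / sqrt(6) = 0.44009166
uc = sqrt(0.19874973^2 + 0.18417474^2 + 0.71360493^2 + 0.052255781^2 + 0.44009166^2) = 0.88264666
U = k * uc = 3 * 0.88264666
U = 2.6479

2.6479


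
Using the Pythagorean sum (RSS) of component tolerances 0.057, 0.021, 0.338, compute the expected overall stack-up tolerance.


RSS = sqrt(0.057^2 + 0.021^2 + 0.338^2)
= sqrt(0.117934)
= 0.3434

0.3434


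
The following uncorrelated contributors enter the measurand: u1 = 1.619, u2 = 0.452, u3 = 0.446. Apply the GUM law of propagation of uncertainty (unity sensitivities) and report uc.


uc = sqrt(1.619^2 + 0.452^2 + 0.446^2)
uc = sqrt(3.024381)
uc = 1.7391

1.7391


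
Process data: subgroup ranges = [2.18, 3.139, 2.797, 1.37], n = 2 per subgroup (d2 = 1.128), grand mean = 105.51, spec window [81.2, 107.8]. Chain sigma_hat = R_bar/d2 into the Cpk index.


R_bar = (2.18 + 3.139 + 2.797 + 1.37) / 4 = 2.3715
sigma = R_bar / d2 = 2.3715 / 1.128 = 2.1023936
Cp = (USL - LSL)/(6*sigma) = (107.8 - 81.2)/(6*2.1023936) = 2.1087
Cpu = (107.8 - 105.51)/(3*2.1023936) = 0.3631
Cpl = (105.51 - 81.2)/(3*2.1023936) = 3.8543
Cpk = min(Cpu, Cpl) = 0.3631

0.3631


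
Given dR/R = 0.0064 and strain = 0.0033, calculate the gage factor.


GF = (dR/R) / epsilon
= 0.0064 / 0.0033
= 1.9394

1.9394


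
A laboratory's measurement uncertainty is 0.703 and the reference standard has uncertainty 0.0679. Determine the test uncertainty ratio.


TUR = u_lab / u_ref
= 0.703 / 0.0679
= 10.3535

10.3535


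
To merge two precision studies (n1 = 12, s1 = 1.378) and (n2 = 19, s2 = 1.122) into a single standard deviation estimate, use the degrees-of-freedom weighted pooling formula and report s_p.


s_p = sqrt(((n1-1)*s1^2 + (n2-1)*s2^2) / (n1+n2-2))
numerator = (12-1)*1.378^2 + (19-1)*1.122^2 = 20.887724 + 22.659912 = 43.547636
denominator = 12 + 19 - 2 = 29
s_p^2 = 43.547636 / 29 = 1.5016426
s_p = sqrt(1.5016426) = 1.2254

1.2254


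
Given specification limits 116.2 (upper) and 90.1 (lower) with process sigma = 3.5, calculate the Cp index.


Cp = (USL - LSL) / (6 * sigma)
= (116.2 - 90.1) / (6 * 3.5)
= 26.1000 / 21.0000
= 1.2429

1.2429


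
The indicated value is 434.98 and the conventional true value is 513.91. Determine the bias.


Systematic error = measured - true
= 434.98 - 513.91
= -78.9300

-78.9300


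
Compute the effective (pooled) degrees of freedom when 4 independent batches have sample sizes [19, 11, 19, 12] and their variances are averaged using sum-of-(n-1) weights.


nu = sum_i (n_i - 1)
nu = ((19 - 1) + (11 - 1) + (19 - 1) + (12 - 1))
nu = 18 + 10 + 18 + 11
nu = 57

57


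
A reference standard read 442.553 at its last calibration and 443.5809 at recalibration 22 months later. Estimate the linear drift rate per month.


rate = (v2 - v1) / months
= (443.5809 - 442.553) / 22
= 1.0279 / 22
= 0.0467

0.0467


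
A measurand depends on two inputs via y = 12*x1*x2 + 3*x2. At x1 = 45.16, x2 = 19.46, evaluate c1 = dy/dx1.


y = 12*x1*x2 + 3*x2
dy/dx1 = 12*x2
Evaluate at x2 = 19.46: c1 = 12 * 19.46
c1 = 233.5200

233.5200


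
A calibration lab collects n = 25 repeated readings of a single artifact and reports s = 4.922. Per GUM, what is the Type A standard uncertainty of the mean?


u_A = s / sqrt(n)
u_A = 4.922 / sqrt(25)
u_A = 4.922 / 5
u_A = 0.9844

0.9844


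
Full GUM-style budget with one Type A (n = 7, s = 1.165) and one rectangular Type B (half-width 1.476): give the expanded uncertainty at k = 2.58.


u_A = s / sqrt(n) = 1.165 / sqrt(7) = 0.44032861
u_B = half_width / sqrt(3) = 1.476 / sqrt(3) = 0.852169
uc = sqrt(u_A^2 + u_B^2) = sqrt(0.44032861^2 + 0.852169^2) = 0.95920868
U = k * uc = 2.58 * 0.95920868
U = 2.4748

2.4748


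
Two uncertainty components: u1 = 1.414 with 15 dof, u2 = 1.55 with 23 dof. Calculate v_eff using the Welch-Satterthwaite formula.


uc = sqrt(u1^2 + u2^2) = sqrt(1.414^2 + 1.55^2) = 2.0980696
v_eff = uc^4 / (u1^4/v1 + u2^4/v2)
= 2.0980696^4 / (1.414^4/15 + 1.55^4/23)
= 19.376689 / 0.51746242
v_eff = 37.4456

37.4456


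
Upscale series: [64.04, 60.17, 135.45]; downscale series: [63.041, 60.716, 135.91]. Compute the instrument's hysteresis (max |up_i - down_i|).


|64.04 - 63.041| = 0.9990
|60.17 - 60.716| = 0.5460
|135.45 - 135.91| = 0.4600
hysteresis = max(diffs) = 0.9990

0.9990


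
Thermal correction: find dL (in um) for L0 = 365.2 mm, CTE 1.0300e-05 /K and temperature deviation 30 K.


dL = L * alpha * dT
= 365.2 * 1.0300e-05 * 30
= 0.1128468 mm
dL_um = 0.1128468 * 1000 = 112.8468 um

112.8468


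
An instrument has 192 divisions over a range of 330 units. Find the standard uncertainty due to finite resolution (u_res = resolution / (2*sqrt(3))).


resolution = range / divisions
resolution = 330 / 192 = 1.71875
u_res = resolution / (2*sqrt(3))
u_res = 1.71875 / 3.4641016
u_res = 0.4962

0.4962


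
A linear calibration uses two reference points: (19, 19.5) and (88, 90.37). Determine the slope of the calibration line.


slope = (y2 - y1) / (x2 - x1)
= (90.37 - 19.5) / (88 - 19)
= 70.8700 / 69
= 1.0271

1.0271


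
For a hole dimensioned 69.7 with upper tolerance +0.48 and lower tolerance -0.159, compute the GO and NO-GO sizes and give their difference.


GO = nominal - lower_tol (smallest hole = maximum material condition)
GO = 69.7 - 0.159 = 69.541
NO-GO = nominal + upper_tol (largest hole = least material condition)
NO-GO = 69.7 + 0.48 = 70.18
spread = NO-GO - GO = 70.18 - 69.541 = 0.6390

0.6390


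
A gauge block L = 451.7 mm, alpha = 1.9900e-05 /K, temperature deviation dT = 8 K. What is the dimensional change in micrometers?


dL = L * alpha * dT
= 451.7 * 1.9900e-05 * 8
= 0.0719106 mm
dL_um = 0.0719106 * 1000 = 71.9106 um

71.9106


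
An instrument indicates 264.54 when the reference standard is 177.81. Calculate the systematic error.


Systematic error = measured - true
= 264.54 - 177.81
= 86.7300

86.7300


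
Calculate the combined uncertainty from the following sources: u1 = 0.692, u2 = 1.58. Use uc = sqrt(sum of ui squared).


uc = sqrt(0.692^2 + 1.58^2)
uc = sqrt(2.975264)
uc = 1.7249

1.7249


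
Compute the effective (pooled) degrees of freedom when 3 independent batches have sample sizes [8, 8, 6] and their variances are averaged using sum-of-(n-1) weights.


nu = sum_i (n_i - 1)
nu = ((8 - 1) + (8 - 1) + (6 - 1))
nu = 7 + 7 + 5
nu = 19

19


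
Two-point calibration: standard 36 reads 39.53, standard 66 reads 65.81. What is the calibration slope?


slope = (y2 - y1) / (x2 - x1)
= (65.81 - 39.53) / (66 - 36)
= 26.2800 / 30
= 0.8760

0.8760


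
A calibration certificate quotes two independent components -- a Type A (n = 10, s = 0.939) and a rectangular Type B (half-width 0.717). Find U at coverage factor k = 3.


u_A = s / sqrt(n) = 0.939 / sqrt(10) = 0.29693787
u_B = half_width / sqrt(3) = 0.717 / sqrt(3) = 0.41396014
uc = sqrt(u_A^2 + u_B^2) = sqrt(0.29693787^2 + 0.41396014^2) = 0.50944587
U = k * uc = 3 * 0.50944587
U = 1.5283

1.5283


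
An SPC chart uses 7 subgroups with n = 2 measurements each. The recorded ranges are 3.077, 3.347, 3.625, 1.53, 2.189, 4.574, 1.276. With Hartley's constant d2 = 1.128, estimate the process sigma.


R_bar = (3.077 + 3.347 + 3.625 + 1.53 + 2.189 + 4.574 + 1.276) / 7
R_bar = 19.618 / 7 = 2.8025714
sigma_hat = R_bar / d2 = 2.8025714 / 1.128 = 2.4845

2.4845


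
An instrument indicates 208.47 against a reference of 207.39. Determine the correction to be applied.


Correction = standard - reading
= 207.39 - 208.47
= -1.0800

-1.0800


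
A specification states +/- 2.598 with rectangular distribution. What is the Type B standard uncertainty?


u_B = half_width / sqrt(3)
u_B = 2.598 / 1.7320508
u_B = 1.5000

1.5000


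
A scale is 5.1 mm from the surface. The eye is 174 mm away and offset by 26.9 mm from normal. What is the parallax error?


error = h * offset / d
= 5.1 * 26.9 / 174
= 0.7884

0.7884


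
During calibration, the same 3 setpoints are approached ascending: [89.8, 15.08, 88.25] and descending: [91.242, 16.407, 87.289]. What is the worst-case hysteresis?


|89.8 - 91.242| = 1.4420
|15.08 - 16.407| = 1.3270
|88.25 - 87.289| = 0.9610
hysteresis = max(diffs) = 1.4420

1.4420


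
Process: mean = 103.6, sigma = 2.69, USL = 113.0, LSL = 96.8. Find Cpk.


Cpu = (USL - mean) / (3*sigma) = (113.0 - 103.6) / (3*2.69) = 1.1648
Cpl = (mean - LSL) / (3*sigma) = (103.6 - 96.8) / (3*2.69) = 0.8426
Cpk = min(Cpu, Cpl) = 0.8426

0.8426


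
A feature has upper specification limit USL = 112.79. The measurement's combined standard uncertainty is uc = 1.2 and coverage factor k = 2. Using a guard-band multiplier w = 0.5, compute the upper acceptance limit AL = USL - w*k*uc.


U = k * uc = 2 * 1.2 = 2.4
guard band g = w * U = 0.5 * 2.4 = 1.2
AL = USL - g = 112.79 - 1.2
AL = 111.5900

111.5900


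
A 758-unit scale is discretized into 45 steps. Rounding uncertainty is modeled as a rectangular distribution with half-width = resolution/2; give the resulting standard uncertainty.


resolution = range / divisions
resolution = 758 / 45 = 16.844444
u_res = resolution / (2*sqrt(3))
u_res = 16.844444 / 3.4641016
u_res = 4.8626

4.8626


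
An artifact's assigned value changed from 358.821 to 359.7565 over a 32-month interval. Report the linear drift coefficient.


rate = (v2 - v1) / months
= (359.7565 - 358.821) / 32
= 0.9355 / 32
= 0.0292

0.0292


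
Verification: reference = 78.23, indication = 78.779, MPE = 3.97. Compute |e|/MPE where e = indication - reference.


e = indication - reference = 78.779 - 78.23 = 0.5490
|e| = 0.5490
ratio = |e| / MPE = 0.5490 / 3.97
ratio = 0.1383

0.1383


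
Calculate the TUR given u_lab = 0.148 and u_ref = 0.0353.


TUR = u_lab / u_ref
= 0.148 / 0.0353
= 4.1926

4.1926


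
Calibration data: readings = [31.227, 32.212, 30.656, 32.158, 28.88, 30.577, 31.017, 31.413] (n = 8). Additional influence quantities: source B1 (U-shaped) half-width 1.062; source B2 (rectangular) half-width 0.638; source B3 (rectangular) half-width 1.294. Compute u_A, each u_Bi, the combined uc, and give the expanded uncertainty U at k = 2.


mean = (31.227 + 32.212 + 30.656 + 32.158 + 28.88 + 30.577 + 31.017 + 31.413) / 8 = 31.0175
s = sqrt(sum((x - mean)^2)/(n-1)) = 1.0570518
u_A = s / sqrt(n) = 1.0570518 / sqrt(8) = 0.37372425
u_B1 = 1.062 / sqrt(2) = 0.7509474
u_B2 = 0.638 / sqrt(3) = 0.36834947
u_B3 = 1.294 / sqrt(3) = 0.74709125
uc = sqrt(0.37372425^2 + 0.7509474^2 + 0.36834947^2 + 0.74709125^2) = 1.1821246
U = k * uc = 2 * 1.1821246
U = 2.3642

2.3642


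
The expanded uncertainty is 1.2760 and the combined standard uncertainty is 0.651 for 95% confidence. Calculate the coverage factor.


k = U / uc
k = 1.2760 / 0.651
k = 1.96

1.96


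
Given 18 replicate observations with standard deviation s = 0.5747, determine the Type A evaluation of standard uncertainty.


u_A = s / sqrt(n)
u_A = 0.5747 / sqrt(18)
u_A = 0.5747 / 4.2426407
u_A = 0.1355

0.1355


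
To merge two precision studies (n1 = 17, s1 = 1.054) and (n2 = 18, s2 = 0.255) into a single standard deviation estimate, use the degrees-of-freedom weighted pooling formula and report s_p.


s_p = sqrt(((n1-1)*s1^2 + (n2-1)*s2^2) / (n1+n2-2))
numerator = (17-1)*1.054^2 + (18-1)*0.255^2 = 17.774656 + 1.105425 = 18.880081
denominator = 17 + 18 - 2 = 33
s_p^2 = 18.880081 / 33 = 0.57212367
s_p = sqrt(0.57212367) = 0.7564

0.7564


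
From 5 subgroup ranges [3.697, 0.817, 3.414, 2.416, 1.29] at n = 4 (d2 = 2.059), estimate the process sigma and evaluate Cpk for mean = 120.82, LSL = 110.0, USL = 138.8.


R_bar = (3.697 + 0.817 + 3.414 + 2.416 + 1.29) / 5 = 2.3268
sigma = R_bar / d2 = 2.3268 / 2.059 = 1.1300631
Cp = (USL - LSL)/(6*sigma) = (138.8 - 110.0)/(6*1.1300631) = 4.2476
Cpu = (138.8 - 120.82)/(3*1.1300631) = 5.3035
Cpl = (120.82 - 110.0)/(3*1.1300631) = 3.1916
Cpk = min(Cpu, Cpl) = 3.1916

3.1916


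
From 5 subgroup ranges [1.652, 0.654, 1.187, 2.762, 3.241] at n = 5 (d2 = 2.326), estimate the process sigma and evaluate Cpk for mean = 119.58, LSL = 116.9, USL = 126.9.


R_bar = (1.652 + 0.654 + 1.187 + 2.762 + 3.241) / 5 = 1.8992
sigma = R_bar / d2 = 1.8992 / 2.326 = 0.81650903
Cp = (USL - LSL)/(6*sigma) = (126.9 - 116.9)/(6*0.81650903) = 2.0412
Cpu = (126.9 - 119.58)/(3*0.81650903) = 2.9883
Cpl = (119.58 - 116.9)/(3*0.81650903) = 1.0941
Cpk = min(Cpu, Cpl) = 1.0941

1.0941


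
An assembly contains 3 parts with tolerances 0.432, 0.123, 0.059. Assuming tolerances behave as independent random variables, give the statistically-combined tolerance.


RSS = sqrt(0.432^2 + 0.123^2 + 0.059^2)
= sqrt(0.205234)
= 0.4530

0.4530


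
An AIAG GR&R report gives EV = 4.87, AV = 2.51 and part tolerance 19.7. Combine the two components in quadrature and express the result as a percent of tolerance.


GRR = sqrt(EV^2 + AV^2) = sqrt(4.87^2 + 2.51^2) = 5.4787772
%GRR = GRR / tol * 100 = 5.4787772 / 19.7 * 100
%GRR = 27.8111

27.8111


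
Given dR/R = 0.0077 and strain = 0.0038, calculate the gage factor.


GF = (dR/R) / epsilon
= 0.0077 / 0.0038
= 2.0263

2.0263


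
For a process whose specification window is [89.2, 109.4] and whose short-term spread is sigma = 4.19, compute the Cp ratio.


Cp = (USL - LSL) / (6 * sigma)
= (109.4 - 89.2) / (6 * 4.19)
= 20.2000 / 25.1400
= 0.8035

0.8035


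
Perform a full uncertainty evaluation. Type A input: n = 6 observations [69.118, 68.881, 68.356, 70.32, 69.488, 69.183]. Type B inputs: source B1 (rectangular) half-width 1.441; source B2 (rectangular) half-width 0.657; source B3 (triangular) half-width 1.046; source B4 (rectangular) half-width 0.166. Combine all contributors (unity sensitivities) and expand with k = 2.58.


mean = (69.118 + 68.881 + 68.356 + 70.32 + 69.488 + 69.183) / 6 = 69.22433333
s = sqrt(sum((x - mean)^2)/(n-1)) = 0.65649087
u_A = s / sqrt(n) = 0.65649087 / sqrt(6) = 0.26801128
u_B1 = 1.441 / sqrt(3) = 0.83196174
u_B2 = 0.657 / sqrt(3) = 0.37931913
u_B3 = 1.046 / sqrt(6) = 0.42702771
u_B4 = 0.166 / sqrt(3) = 0.095840145
uc = sqrt(0.26801128^2 + 0.83196174^2 + 0.37931913^2 + 0.42702771^2 + 0.095840145^2) = 1.0485282
U = k * uc = 2.58 * 1.0485282
U = 2.7052

2.7052


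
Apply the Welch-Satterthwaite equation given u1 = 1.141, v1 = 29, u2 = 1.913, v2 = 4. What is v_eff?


uc = sqrt(u1^2 + u2^2) = sqrt(1.141^2 + 1.913^2) = 2.2274313
v_eff = uc^4 / (u1^4/v1 + u2^4/v2)
= 2.2274313^4 / (1.141^4/29 + 1.913^4/4)
= 24.615988 / 3.4065559
v_eff = 7.2261

7.2261


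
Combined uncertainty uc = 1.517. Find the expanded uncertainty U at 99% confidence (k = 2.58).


U = k * uc
U = 2.58 * 1.517
U = 3.9139

3.9139


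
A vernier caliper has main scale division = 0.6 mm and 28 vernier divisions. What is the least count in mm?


LC = MSD / n_div
= 0.6 / 28
= 0.0214

0.0214


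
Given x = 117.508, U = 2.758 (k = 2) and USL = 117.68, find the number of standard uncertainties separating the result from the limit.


u = U / k = 2.758 / 2 = 1.379
margin = |USL - x| = |117.68 - 117.508| = 0.172
z = margin / u = 0.172 / 1.379
z = 0.1247

0.1247


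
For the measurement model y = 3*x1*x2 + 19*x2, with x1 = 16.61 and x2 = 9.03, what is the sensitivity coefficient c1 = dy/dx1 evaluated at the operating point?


y = 3*x1*x2 + 19*x2
dy/dx1 = 3*x2
Evaluate at x2 = 9.03: c1 = 3 * 9.03
c1 = 27.0900

27.0900


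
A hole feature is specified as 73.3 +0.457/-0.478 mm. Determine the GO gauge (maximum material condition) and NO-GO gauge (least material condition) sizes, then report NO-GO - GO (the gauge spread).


GO = nominal - lower_tol (smallest hole = maximum material condition)
GO = 73.3 - 0.478 = 72.822
NO-GO = nominal + upper_tol (largest hole = least material condition)
NO-GO = 73.3 + 0.457 = 73.757
spread = NO-GO - GO = 73.757 - 72.822 = 0.9350

0.9350


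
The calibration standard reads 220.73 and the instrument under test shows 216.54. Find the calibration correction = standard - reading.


Correction = standard - reading
= 220.73 - 216.54
= 4.1900

4.1900


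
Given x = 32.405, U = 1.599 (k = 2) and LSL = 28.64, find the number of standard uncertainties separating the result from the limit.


u = U / k = 1.599 / 2 = 0.7995
margin = |LSL - x| = |28.64 - 32.405| = 3.765
z = margin / u = 3.765 / 0.7995
z = 4.7092

4.7092


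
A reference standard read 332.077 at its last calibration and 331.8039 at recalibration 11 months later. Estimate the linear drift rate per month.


rate = (v2 - v1) / months
= (331.8039 - 332.077) / 11
= -0.2731 / 11
= -0.0248

-0.0248


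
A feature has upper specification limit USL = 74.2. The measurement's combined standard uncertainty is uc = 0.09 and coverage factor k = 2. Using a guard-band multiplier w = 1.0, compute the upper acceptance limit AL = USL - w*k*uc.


U = k * uc = 2 * 0.09 = 0.18
guard band g = w * U = 1.0 * 0.18 = 0.18
AL = USL - g = 74.2 - 0.18
AL = 74.0200

74.0200


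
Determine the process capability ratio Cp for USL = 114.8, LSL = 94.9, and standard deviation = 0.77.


Cp = (USL - LSL) / (6 * sigma)
= (114.8 - 94.9) / (6 * 0.77)
= 19.9000 / 4.6200
= 4.3074

4.3074


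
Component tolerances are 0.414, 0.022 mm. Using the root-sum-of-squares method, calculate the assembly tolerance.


RSS = sqrt(0.414^2 + 0.022^2)
= sqrt(0.17188)
= 0.4146

0.4146


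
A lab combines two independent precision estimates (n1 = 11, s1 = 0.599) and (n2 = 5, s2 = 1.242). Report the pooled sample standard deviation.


s_p = sqrt(((n1-1)*s1^2 + (n2-1)*s2^2) / (n1+n2-2))
numerator = (11-1)*0.599^2 + (5-1)*1.242^2 = 3.58801 + 6.170256 = 9.758266
denominator = 11 + 5 - 2 = 14
s_p^2 = 9.758266 / 14 = 0.697019
s_p = sqrt(0.697019) = 0.8349

0.8349


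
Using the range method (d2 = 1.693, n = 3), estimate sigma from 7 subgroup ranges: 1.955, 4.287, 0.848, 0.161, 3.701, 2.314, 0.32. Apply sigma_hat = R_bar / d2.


R_bar = (1.955 + 4.287 + 0.848 + 0.161 + 3.701 + 2.314 + 0.32) / 7
R_bar = 13.586 / 7 = 1.9408571
sigma_hat = R_bar / d2 = 1.9408571 / 1.693 = 1.1464

1.1464


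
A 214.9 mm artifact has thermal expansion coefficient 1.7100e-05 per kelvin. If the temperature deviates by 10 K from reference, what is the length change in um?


dL = L * alpha * dT
= 214.9 * 1.7100e-05 * 10
= 0.0367479 mm
dL_um = 0.0367479 * 1000 = 36.7479 um

36.7479


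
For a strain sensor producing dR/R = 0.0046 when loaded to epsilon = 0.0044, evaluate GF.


GF = (dR/R) / epsilon
= 0.0046 / 0.0044
= 1.0455

1.0455


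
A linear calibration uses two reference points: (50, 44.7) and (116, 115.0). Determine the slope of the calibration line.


slope = (y2 - y1) / (x2 - x1)
= (115.0 - 44.7) / (116 - 50)
= 70.3000 / 66
= 1.0652

1.0652


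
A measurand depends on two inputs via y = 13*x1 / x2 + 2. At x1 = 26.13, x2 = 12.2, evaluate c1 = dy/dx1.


y = 13*x1 / x2 + 2
dy/dx1 = 13/x2
Evaluate at x2 = 12.2: c1 = 13 / 12.2
c1 = 1.0656

1.0656


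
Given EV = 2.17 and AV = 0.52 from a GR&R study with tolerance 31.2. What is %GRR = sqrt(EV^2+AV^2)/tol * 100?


GRR = sqrt(EV^2 + AV^2) = sqrt(2.17^2 + 0.52^2) = 2.2314345
%GRR = GRR / tol * 100 = 2.2314345 / 31.2 * 100
%GRR = 7.1520

7.1520


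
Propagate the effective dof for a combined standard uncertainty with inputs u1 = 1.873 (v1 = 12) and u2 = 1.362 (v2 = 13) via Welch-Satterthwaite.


uc = sqrt(u1^2 + u2^2) = sqrt(1.873^2 + 1.362^2) = 2.3158525
v_eff = uc^4 / (u1^4/v1 + u2^4/v2)
= 2.3158525^4 / (1.873^4/12 + 1.362^4/13)
= 28.763623 / 1.2902875
v_eff = 22.2924

22.2924


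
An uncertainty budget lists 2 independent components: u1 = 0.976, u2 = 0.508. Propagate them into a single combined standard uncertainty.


uc = sqrt(0.976^2 + 0.508^2)
uc = sqrt(1.21064)
uc = 1.1003

1.1003


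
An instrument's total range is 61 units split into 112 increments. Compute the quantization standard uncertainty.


resolution = range / divisions
resolution = 61 / 112 = 0.54464286
u_res = resolution / (2*sqrt(3))
u_res = 0.54464286 / 3.4641016
u_res = 0.1572

0.1572


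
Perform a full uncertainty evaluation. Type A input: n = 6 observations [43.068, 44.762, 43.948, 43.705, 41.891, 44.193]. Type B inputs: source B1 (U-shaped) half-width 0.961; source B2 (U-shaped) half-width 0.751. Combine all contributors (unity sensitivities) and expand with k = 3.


mean = (43.068 + 44.762 + 43.948 + 43.705 + 41.891 + 44.193) / 6 = 43.5945
s = sqrt(sum((x - mean)^2)/(n-1)) = 1.0037475
u_A = s / sqrt(n) = 1.0037475 / sqrt(6) = 0.4097782
u_B1 = 0.961 / sqrt(2) = 0.67952962
u_B2 = 0.751 / sqrt(2) = 0.53103719
uc = sqrt(0.4097782^2 + 0.67952962^2 + 0.53103719^2) = 0.95481892
U = k * uc = 3 * 0.95481892
U = 2.8645

2.8645


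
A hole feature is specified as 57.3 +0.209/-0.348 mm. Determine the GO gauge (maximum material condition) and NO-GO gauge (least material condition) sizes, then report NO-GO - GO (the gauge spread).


GO = nominal - lower_tol (smallest hole = maximum material condition)
GO = 57.3 - 0.348 = 56.952
NO-GO = nominal + upper_tol (largest hole = least material condition)
NO-GO = 57.3 + 0.209 = 57.509
spread = NO-GO - GO = 57.509 - 56.952 = 0.5570

0.5570


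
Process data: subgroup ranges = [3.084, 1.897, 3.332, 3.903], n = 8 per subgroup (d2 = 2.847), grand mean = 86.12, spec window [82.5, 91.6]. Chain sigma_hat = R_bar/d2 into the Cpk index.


R_bar = (3.084 + 1.897 + 3.332 + 3.903) / 4 = 3.054
sigma = R_bar / d2 = 3.054 / 2.847 = 1.0727081
Cp = (USL - LSL)/(6*sigma) = (91.6 - 82.5)/(6*1.0727081) = 1.4139
Cpu = (91.6 - 86.12)/(3*1.0727081) = 1.7029
Cpl = (86.12 - 82.5)/(3*1.0727081) = 1.1249
Cpk = min(Cpu, Cpl) = 1.1249

1.1249
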